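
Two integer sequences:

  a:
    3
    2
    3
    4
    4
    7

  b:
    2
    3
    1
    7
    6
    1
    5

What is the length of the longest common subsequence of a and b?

Pick 2 [2,1]; then 3 [3,2]; then 7 [6,4]; all 3 values appear in both, in order. The LCS DP gives dp[6][7] = 3, so this is optimal.

3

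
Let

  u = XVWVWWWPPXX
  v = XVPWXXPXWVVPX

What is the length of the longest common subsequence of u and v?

Match X [1,1], V [2,2], W [3,9], V [4,11], P [9,12], X [11,13] — 6 characters in the same relative order in both. Since dp[11][13] = 6, nothing longer is possible.

6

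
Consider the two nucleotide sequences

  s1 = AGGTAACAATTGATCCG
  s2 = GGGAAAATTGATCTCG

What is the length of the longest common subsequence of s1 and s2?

One common subsequence of length 14: G at s1[2]=s2[2]; then G at s1[3]=s2[3]; then A at s1[5]=s2[4]; then A at s1[6]=s2[5]; then A at s1[8]=s2[6]; then A at s1[9]=s2[7]; then T at s1[10]=s2[8]; then T at s1[11]=s2[9]; then G at s1[12]=s2[10]; then A at s1[13]=s2[11]; then T at s1[14]=s2[12]; then C at s1[15]=s2[13]; then C at s1[16]=s2[15]; then G at s1[17]=s2[16], and the DP table's final entry dp[17][16] is also 14, so no common subsequence is longer.

14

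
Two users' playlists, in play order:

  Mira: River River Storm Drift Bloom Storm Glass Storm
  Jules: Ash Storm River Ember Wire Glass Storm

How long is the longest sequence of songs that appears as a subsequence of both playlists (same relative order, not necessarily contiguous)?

3

Taking River at Mira[1]=Jules[3], then Glass at Mira[7]=Jules[6], then Storm at Mira[8]=Jules[7] gives a common subsequence of length 3. dp[8][7] = 3 confirms this is the maximum.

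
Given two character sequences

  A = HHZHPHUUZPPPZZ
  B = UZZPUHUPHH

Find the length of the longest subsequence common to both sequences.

Pick Z [3,3]; then P [5,4]; then H [6,6]; then U [8,7]; then P [10,8]; all 5 characters appear in both, in order, and the DP table's final entry dp[14][10] is also 5, so no common subsequence is longer.

5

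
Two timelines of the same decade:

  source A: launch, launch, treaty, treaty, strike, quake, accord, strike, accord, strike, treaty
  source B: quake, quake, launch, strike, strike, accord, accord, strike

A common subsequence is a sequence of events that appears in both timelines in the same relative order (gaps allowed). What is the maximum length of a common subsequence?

5

Pick launch [1,3]; then strike [5,5]; then accord [7,6]; then accord [9,7]; then strike [10,8]; all 5 events appear in both, in order. The LCS DP gives dp[11][8] = 5, so this is optimal.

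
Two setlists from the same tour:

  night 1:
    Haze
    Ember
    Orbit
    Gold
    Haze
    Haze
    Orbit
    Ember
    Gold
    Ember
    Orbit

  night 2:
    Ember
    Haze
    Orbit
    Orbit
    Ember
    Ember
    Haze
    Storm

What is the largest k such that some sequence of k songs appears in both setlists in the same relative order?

Match Haze (night 1 #1, night 2 #2); then Orbit (night 1 #3, night 2 #3); then Orbit (night 1 #7, night 2 #4); then Ember (night 1 #8, night 2 #5); then Ember (night 1 #10, night 2 #6) — 5 songs in the same relative order in both. The LCS DP gives dp[11][8] = 5, so this is optimal.

5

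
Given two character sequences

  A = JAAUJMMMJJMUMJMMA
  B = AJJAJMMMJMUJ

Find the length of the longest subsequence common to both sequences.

10

One common subsequence of length 10: J at A[1]=B[3] → A at A[3]=B[4] → J at A[5]=B[5] → M at A[6]=B[6] → M at A[7]=B[7] → M at A[8]=B[8] → J at A[10]=B[9] → M at A[11]=B[10] → U at A[12]=B[11] → J at A[14]=B[12]. The LCS DP gives dp[17][12] = 10, so this is optimal.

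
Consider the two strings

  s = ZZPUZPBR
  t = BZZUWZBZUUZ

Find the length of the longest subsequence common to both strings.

5

Taking Z [1,2], Z [2,3], U [4,4], Z [5,6], B [7,7] gives a common subsequence of length 5, and the DP table's final entry dp[8][11] is also 5, so no common subsequence is longer.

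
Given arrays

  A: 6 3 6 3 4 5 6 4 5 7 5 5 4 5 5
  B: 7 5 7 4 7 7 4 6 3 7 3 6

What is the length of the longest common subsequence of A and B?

Taking 6 at A[1]=B[8]; then 3 at A[2]=B[9]; then 3 at A[4]=B[11]; then 6 at A[7]=B[12] gives a common subsequence of length 4. The LCS DP gives dp[15][12] = 4, so this is optimal.

4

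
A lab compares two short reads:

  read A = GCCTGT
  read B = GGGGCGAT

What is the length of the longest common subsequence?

4

Match G at read A[1]=read B[4], C at read A[3]=read B[5], G at read A[5]=read B[6], T at read A[6]=read B[8] — 4 bases in the same relative order in both. dp[6][8] = 4 confirms this is the maximum.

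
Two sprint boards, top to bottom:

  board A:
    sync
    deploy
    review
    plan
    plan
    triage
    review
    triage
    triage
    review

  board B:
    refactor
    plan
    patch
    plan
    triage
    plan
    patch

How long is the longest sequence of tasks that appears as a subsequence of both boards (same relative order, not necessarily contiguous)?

3

Pick plan (board A #4, board B #2), plan (board A #5, board B #4), triage (board A #6, board B #5); all 3 tasks appear in both, in order, and the DP table's final entry dp[10][7] is also 3, so no common subsequence is longer.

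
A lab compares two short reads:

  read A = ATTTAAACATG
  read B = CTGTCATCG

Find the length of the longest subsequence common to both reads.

6

Taking T at read A[2]=read B[2] → T at read A[4]=read B[4] → C at read A[8]=read B[5] → A at read A[9]=read B[6] → T at read A[10]=read B[7] → G at read A[11]=read B[9] gives a common subsequence of length 6. Since dp[11][9] = 6, nothing longer is possible.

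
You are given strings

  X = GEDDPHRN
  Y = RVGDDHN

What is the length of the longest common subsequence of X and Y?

Match G [1,3] → D [3,4] → D [4,5] → H [6,6] → N [8,7] — 5 characters in the same relative order in both, and the DP table's final entry dp[8][7] is also 5, so no common subsequence is longer.

5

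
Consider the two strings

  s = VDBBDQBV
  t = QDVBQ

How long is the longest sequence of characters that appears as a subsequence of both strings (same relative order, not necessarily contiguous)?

3

Match V [1,3]; then B [4,4]; then Q [6,5] — 3 characters in the same relative order in both, and the DP table's final entry dp[8][5] is also 3, so no common subsequence is longer.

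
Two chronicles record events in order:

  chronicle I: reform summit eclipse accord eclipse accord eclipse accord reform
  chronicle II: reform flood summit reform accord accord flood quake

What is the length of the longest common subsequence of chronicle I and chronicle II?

4

Pick reform [1,1], summit [2,3], accord [4,5], accord [6,6]; all 4 events appear in both, in order. The LCS DP gives dp[9][8] = 4, so this is optimal.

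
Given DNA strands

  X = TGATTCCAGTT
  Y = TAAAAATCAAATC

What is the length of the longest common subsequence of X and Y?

Let dp[i][j] be the LCS length of the first i bases of X and the first j bases of Y. dp[i][j] = dp[i-1][j-1]+1 when the i-th and j-th bases match, else max(dp[i-1][j], dp[i][j-1]).
    ·  T  A  A  A  A  A  T  C  A  A  A  T  C
 ·  0  0  0  0  0  0  0  0  0  0  0  0  0  0
 T  0  1  1  1  1  1  1  1  1  1  1  1  1  1
 G  0  1  1  1  1  1  1  1  1  1  1  1  1  1
 A  0  1  2  2  2  2  2  2  2  2  2  2  2  2
 T  0  1  2  2  2  2  2  3  3  3  3  3  3  3
 T  0  1  2  2  2  2  2  3  3  3  3  3  4  4
 C  0  1  2  2  2  2  2  3  4  4  4  4  4  5
 C  0  1  2  2  2  2  2  3  4  4  4  4  4  5
 A  0  1  2  3  3  3  3  3  4  5  5  5  5  5
 G  0  1  2  3  3  3  3  3  4  5  5  5  5  5
 T  0  1  2  3  3  3  3  4  4  5  5  5  6  6
 T  0  1  2  3  3  3  3  4  4  5  5  5  6  6
dp[11][13] = 6. One LCS (by backtracking along matches): TATCAT.

6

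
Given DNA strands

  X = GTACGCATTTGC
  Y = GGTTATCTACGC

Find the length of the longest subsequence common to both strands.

Let dp[i][j] be the LCS length of the first i bases of X and the first j bases of Y. dp[i][j] = dp[i-1][j-1]+1 when the i-th and j-th bases match, else max(dp[i-1][j], dp[i][j-1]).
    ·  G  G  T  T  A  T  C  T  A  C  G  C
 ·  0  0  0  0  0  0  0  0  0  0  0  0  0
 G  0  1  1  1  1  1  1  1  1  1  1  1  1
 T  0  1  1  2  2  2  2  2  2  2  2  2  2
 A  0  1  1  2  2  3  3  3  3  3  3  3  3
 C  0  1  1  2  2  3  3  4  4  4  4  4  4
 G  0  1  2  2  2  3  3  4  4  4  4  5  5
 C  0  1  2  2  2  3  3  4  4  4  5  5  6
 A  0  1  2  2  2  3  3  4  4  5  5  5  6
 T  0  1  2  3  3  3  4  4  5  5  5  5  6
 T  0  1  2  3  4  4  4  4  5  5  5  5  6
 T  0  1  2  3  4  4  5  5  5  5  5  5  6
 G  0  1  2  3  4  4  5  5  5  5  5  6  6
 C  0  1  2  3  4  4  5  6  6  6  6  6  7
dp[12][12] = 7. One LCS (by backtracking along matches): GTACCGC.

7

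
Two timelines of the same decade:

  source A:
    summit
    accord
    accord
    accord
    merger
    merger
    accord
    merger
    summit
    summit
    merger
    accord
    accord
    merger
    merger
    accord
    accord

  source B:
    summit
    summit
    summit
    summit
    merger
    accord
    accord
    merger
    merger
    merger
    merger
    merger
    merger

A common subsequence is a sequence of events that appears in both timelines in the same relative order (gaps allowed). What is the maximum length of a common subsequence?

9

Match summit [1,4] → accord [3,6] → accord [4,7] → merger [5,8] → merger [6,9] → merger [8,10] → merger [11,11] → merger [14,12] → merger [15,13] — 9 events in the same relative order in both. dp[17][13] = 9 confirms this is the maximum.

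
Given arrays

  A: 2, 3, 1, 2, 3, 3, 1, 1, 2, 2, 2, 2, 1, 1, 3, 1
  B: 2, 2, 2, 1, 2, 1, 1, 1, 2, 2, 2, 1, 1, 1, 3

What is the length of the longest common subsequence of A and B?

Pick 2 at A[1]=B[3]; then 1 at A[3]=B[4]; then 2 at A[4]=B[5]; then 1 at A[7]=B[7]; then 1 at A[8]=B[8]; then 2 at A[9]=B[9]; then 2 at A[10]=B[10]; then 2 at A[11]=B[11]; then 1 at A[13]=B[13]; then 1 at A[14]=B[14]; then 3 at A[15]=B[15]; all 11 values appear in both, in order. Since dp[16][15] = 11, nothing longer is possible.

11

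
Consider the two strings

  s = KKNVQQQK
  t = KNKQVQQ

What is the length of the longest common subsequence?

5

Match K at s[1]=t[1], K at s[2]=t[3], V at s[4]=t[5], Q at s[6]=t[6], Q at s[7]=t[7] — 5 characters in the same relative order in both. dp[8][7] = 5 confirms this is the maximum.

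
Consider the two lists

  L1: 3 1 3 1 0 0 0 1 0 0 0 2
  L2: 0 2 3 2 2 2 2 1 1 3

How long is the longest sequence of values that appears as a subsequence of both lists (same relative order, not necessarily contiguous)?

3

One common subsequence of length 3: 3 at L1[1]=L2[3], 1 at L1[2]=L2[9], 3 at L1[3]=L2[10]. The LCS DP gives dp[12][10] = 3, so this is optimal.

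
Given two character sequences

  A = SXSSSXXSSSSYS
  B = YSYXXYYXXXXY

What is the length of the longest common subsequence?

5

One common subsequence of length 5: S (A #1, B #2) → X (A #2, B #9) → X (A #6, B #10) → X (A #7, B #11) → Y (A #12, B #12), and the DP table's final entry dp[13][12] is also 5, so no common subsequence is longer.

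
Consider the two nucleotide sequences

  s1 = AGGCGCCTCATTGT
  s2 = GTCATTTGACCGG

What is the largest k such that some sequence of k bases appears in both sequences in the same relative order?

7

Match G [5,1] → T [8,2] → C [9,3] → A [10,4] → T [11,6] → T [12,7] → G [13,13] — 7 bases in the same relative order in both. The LCS DP gives dp[14][13] = 7, so this is optimal.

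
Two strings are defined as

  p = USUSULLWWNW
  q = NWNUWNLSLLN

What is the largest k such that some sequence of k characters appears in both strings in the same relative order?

5

Match U (p #1, q #4), then S (p #4, q #8), then L (p #6, q #9), then L (p #7, q #10), then N (p #10, q #11) — 5 characters in the same relative order in both. dp[11][11] = 5 confirms this is the maximum.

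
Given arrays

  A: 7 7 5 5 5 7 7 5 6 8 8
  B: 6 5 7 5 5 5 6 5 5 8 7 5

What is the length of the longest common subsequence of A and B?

6

Match 7 [1,3], then 5 [3,6], then 5 [4,8], then 5 [5,9], then 7 [7,11], then 5 [8,12] — 6 values in the same relative order in both. Since dp[11][12] = 6, nothing longer is possible.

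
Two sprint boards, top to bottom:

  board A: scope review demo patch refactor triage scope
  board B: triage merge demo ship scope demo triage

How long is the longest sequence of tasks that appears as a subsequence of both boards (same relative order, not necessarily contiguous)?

3

Pick scope [1,5], demo [3,6], triage [6,7]; all 3 tasks appear in both, in order. Since dp[7][7] = 3, nothing longer is possible.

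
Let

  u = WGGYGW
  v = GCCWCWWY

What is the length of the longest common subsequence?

Match W (u #1, v #7), Y (u #4, v #8) — 2 characters in the same relative order in both. Since dp[6][8] = 2, nothing longer is possible.

2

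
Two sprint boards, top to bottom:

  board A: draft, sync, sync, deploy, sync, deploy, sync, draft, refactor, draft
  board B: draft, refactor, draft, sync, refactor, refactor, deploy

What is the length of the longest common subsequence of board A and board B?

3

Pick draft [1,3] → sync [2,4] → deploy [6,7]; all 3 tasks appear in both, in order. Since dp[10][7] = 3, nothing longer is possible.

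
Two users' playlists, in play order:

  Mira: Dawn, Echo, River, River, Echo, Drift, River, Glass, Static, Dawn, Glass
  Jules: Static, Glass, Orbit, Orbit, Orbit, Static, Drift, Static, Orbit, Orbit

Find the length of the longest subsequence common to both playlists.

2

Match Drift [6,7] → Static [9,8] — 2 songs in the same relative order in both. dp[11][10] = 2 confirms this is the maximum.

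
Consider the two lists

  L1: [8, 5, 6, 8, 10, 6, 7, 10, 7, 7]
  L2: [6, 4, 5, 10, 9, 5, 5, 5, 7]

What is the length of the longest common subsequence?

3

One common subsequence of length 3: 5 (L1 #2, L2 #3), then 10 (L1 #5, L2 #4), then 7 (L1 #10, L2 #9). dp[10][9] = 3 confirms this is the maximum.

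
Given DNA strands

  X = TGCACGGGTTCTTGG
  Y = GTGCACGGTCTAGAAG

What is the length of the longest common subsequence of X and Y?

Match T at X[1]=Y[2] → G at X[2]=Y[3] → C at X[3]=Y[4] → A at X[4]=Y[5] → C at X[5]=Y[6] → G at X[7]=Y[7] → G at X[8]=Y[8] → T at X[10]=Y[9] → C at X[11]=Y[10] → T at X[12]=Y[11] → G at X[14]=Y[13] → G at X[15]=Y[16] — 12 bases in the same relative order in both, and the DP table's final entry dp[15][16] is also 12, so no common subsequence is longer.

12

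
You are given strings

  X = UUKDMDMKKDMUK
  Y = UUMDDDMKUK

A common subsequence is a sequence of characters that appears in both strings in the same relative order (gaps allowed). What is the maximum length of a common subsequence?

8

Match U at X[1]=Y[1] → U at X[2]=Y[2] → D at X[4]=Y[5] → D at X[6]=Y[6] → M at X[7]=Y[7] → K at X[9]=Y[8] → U at X[12]=Y[9] → K at X[13]=Y[10] — 8 characters in the same relative order in both, and the DP table's final entry dp[13][10] is also 8, so no common subsequence is longer.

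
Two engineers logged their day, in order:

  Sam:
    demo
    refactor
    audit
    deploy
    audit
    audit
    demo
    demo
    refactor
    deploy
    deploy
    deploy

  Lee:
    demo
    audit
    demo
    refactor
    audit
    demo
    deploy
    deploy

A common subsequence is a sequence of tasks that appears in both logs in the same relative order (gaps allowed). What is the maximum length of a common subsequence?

One common subsequence of length 6: demo (Sam #1, Lee #3); then refactor (Sam #2, Lee #4); then audit (Sam #6, Lee #5); then demo (Sam #8, Lee #6); then deploy (Sam #11, Lee #7); then deploy (Sam #12, Lee #8). dp[12][8] = 6 confirms this is the maximum.

6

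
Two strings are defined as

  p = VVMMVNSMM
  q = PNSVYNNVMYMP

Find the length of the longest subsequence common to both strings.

Match V at p[1]=q[4] → V at p[2]=q[8] → M at p[3]=q[9] → M at p[4]=q[11] — 4 characters in the same relative order in both. The LCS DP gives dp[9][12] = 4, so this is optimal.

4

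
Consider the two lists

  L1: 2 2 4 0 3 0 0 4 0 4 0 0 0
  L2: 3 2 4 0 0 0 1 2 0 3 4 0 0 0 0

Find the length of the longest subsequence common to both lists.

10

One common subsequence of length 10: 2 (L1 #2, L2 #2), then 4 (L1 #3, L2 #3), then 0 (L1 #4, L2 #5), then 0 (L1 #6, L2 #6), then 0 (L1 #7, L2 #9), then 4 (L1 #8, L2 #11), then 0 (L1 #9, L2 #12), then 0 (L1 #11, L2 #13), then 0 (L1 #12, L2 #14), then 0 (L1 #13, L2 #15). The LCS DP gives dp[13][15] = 10, so this is optimal.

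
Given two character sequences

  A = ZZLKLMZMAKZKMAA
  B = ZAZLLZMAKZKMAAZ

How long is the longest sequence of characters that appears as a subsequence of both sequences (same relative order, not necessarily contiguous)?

13

Match Z [1,1], then Z [2,3], then L [3,4], then L [5,5], then Z [7,6], then M [8,7], then A [9,8], then K [10,9], then Z [11,10], then K [12,11], then M [13,12], then A [14,13], then A [15,14] — 13 characters in the same relative order in both. dp[15][15] = 13 confirms this is the maximum.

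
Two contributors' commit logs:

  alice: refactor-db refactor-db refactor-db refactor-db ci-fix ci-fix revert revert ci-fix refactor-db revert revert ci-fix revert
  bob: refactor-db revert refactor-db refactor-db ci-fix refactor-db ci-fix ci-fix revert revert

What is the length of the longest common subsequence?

8

Match refactor-db at alice[1]=bob[1], then refactor-db at alice[2]=bob[3], then refactor-db at alice[3]=bob[4], then refactor-db at alice[4]=bob[6], then ci-fix at alice[6]=bob[7], then ci-fix at alice[9]=bob[8], then revert at alice[12]=bob[9], then revert at alice[14]=bob[10] — 8 commits in the same relative order in both, and the DP table's final entry dp[14][10] is also 8, so no common subsequence is longer.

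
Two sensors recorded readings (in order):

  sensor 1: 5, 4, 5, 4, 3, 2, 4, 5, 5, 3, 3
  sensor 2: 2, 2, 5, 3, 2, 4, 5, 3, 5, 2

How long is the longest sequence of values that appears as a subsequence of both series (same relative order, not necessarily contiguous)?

6

Taking 5 at sensor 1[3]=sensor 2[3]; then 3 at sensor 1[5]=sensor 2[4]; then 2 at sensor 1[6]=sensor 2[5]; then 4 at sensor 1[7]=sensor 2[6]; then 5 at sensor 1[8]=sensor 2[7]; then 5 at sensor 1[9]=sensor 2[9] gives a common subsequence of length 6, and the DP table's final entry dp[11][10] is also 6, so no common subsequence is longer.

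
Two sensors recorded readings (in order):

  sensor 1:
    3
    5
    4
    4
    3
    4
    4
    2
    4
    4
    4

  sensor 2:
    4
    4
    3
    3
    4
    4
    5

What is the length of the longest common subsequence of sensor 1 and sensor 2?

Taking 4 (sensor 1 #3, sensor 2 #1), 4 (sensor 1 #4, sensor 2 #2), 3 (sensor 1 #5, sensor 2 #4), 4 (sensor 1 #6, sensor 2 #5), 4 (sensor 1 #7, sensor 2 #6) gives a common subsequence of length 5. Since dp[11][7] = 5, nothing longer is possible.

5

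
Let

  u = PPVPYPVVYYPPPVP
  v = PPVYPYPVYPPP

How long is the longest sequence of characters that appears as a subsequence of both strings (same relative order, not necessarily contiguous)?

One common subsequence of length 11: P (u #1, v #1) → P (u #2, v #2) → V (u #3, v #3) → P (u #4, v #5) → Y (u #5, v #6) → P (u #6, v #7) → V (u #8, v #8) → Y (u #10, v #9) → P (u #12, v #10) → P (u #13, v #11) → P (u #15, v #12), and the DP table's final entry dp[15][12] is also 11, so no common subsequence is longer.

11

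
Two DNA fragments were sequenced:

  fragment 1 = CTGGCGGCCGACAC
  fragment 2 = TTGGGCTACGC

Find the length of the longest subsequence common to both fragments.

8

Match T [2,2], G [4,3], G [6,4], G [7,5], C [8,6], C [9,9], G [10,10], C [14,11] — 8 bases in the same relative order in both. The LCS DP gives dp[14][11] = 8, so this is optimal.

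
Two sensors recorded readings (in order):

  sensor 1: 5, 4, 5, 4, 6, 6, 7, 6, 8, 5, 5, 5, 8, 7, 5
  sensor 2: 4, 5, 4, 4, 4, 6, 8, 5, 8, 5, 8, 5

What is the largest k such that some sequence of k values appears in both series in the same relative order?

9

One common subsequence of length 9: 5 [1,2], then 4 [2,4], then 4 [4,5], then 6 [8,6], then 8 [9,7], then 5 [10,8], then 5 [12,10], then 8 [13,11], then 5 [15,12], and the DP table's final entry dp[15][12] is also 9, so no common subsequence is longer.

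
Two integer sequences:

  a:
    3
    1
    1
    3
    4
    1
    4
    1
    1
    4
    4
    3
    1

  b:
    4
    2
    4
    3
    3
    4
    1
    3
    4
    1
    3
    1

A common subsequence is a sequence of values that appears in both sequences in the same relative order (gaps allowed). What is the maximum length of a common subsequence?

8

Match 3 at a[1]=b[4] → 3 at a[4]=b[5] → 4 at a[5]=b[6] → 1 at a[6]=b[7] → 4 at a[7]=b[9] → 1 at a[9]=b[10] → 3 at a[12]=b[11] → 1 at a[13]=b[12] — 8 values in the same relative order in both. dp[13][12] = 8 confirms this is the maximum.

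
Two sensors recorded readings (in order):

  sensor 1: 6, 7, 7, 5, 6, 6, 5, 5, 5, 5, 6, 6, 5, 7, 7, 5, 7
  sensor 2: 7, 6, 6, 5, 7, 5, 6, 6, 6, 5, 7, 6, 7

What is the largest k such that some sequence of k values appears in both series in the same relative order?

Taking 7 at sensor 1[3]=sensor 2[1] → 6 at sensor 1[5]=sensor 2[2] → 6 at sensor 1[6]=sensor 2[3] → 5 at sensor 1[7]=sensor 2[4] → 5 at sensor 1[8]=sensor 2[6] → 6 at sensor 1[11]=sensor 2[8] → 6 at sensor 1[12]=sensor 2[9] → 5 at sensor 1[13]=sensor 2[10] → 7 at sensor 1[14]=sensor 2[11] → 7 at sensor 1[17]=sensor 2[13] gives a common subsequence of length 10. dp[17][13] = 10 confirms this is the maximum.

10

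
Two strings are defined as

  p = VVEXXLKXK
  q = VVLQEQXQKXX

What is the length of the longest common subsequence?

Pick V (p #1, q #1) → V (p #2, q #2) → E (p #3, q #5) → X (p #4, q #7) → X (p #5, q #10) → X (p #8, q #11); all 6 characters appear in both, in order. Since dp[9][11] = 6, nothing longer is possible.

6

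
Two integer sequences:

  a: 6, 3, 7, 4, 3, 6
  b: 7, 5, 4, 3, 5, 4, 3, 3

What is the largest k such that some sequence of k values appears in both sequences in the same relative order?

3

Taking 3 (a #2, b #4); then 4 (a #4, b #6); then 3 (a #5, b #8) gives a common subsequence of length 3, and the DP table's final entry dp[6][8] is also 3, so no common subsequence is longer.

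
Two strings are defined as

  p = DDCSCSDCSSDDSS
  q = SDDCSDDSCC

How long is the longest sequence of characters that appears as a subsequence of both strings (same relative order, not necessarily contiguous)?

7

Taking D (p #2, q #2) → D (p #7, q #3) → C (p #8, q #4) → S (p #10, q #5) → D (p #11, q #6) → D (p #12, q #7) → S (p #13, q #8) gives a common subsequence of length 7. dp[14][10] = 7 confirms this is the maximum.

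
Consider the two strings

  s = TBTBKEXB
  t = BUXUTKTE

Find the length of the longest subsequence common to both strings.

Let dp[i][j] be the LCS length of the first i characters of s and the first j characters of t. dp[i][j] = dp[i-1][j-1]+1 when the i-th and j-th characters match, else max(dp[i-1][j], dp[i][j-1]).
    ·  B  U  X  U  T  K  T  E
 ·  0  0  0  0  0  0  0  0  0
 T  0  0  0  0  0  1  1  1  1
 B  0  1  1  1  1  1  1  1  1
 T  0  1  1  1  1  2  2  2  2
 B  0  1  1  1  1  2  2  2  2
 K  0  1  1  1  1  2  3  3  3
 E  0  1  1  1  1  2  3  3  4
 X  0  1  1  2  2  2  3  3  4
 B  0  1  1  2  2  2  3  3  4
dp[8][8] = 4. One LCS (by backtracking along matches): BTKE.

4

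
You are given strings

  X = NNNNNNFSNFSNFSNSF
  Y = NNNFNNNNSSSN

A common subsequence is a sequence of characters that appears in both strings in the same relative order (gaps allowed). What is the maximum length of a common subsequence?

Taking N [1,2], N [2,3], N [3,5], N [4,6], N [5,7], N [6,8], S [8,9], S [11,10], S [14,11], N [15,12] gives a common subsequence of length 10, and the DP table's final entry dp[17][12] is also 10, so no common subsequence is longer.

10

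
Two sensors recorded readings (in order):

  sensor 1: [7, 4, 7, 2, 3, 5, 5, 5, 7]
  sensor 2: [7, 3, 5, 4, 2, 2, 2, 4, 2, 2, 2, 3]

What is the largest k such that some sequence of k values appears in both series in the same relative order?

Taking 7 (sensor 1 #1, sensor 2 #1), 4 (sensor 1 #2, sensor 2 #8), 2 (sensor 1 #4, sensor 2 #11), 3 (sensor 1 #5, sensor 2 #12) gives a common subsequence of length 4. Since dp[9][12] = 4, nothing longer is possible.

4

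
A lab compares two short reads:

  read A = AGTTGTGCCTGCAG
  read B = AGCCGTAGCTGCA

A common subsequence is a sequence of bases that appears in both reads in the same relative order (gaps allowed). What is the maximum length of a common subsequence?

Pick A [1,1], then G [2,2], then G [5,5], then T [6,6], then G [7,8], then C [9,9], then T [10,10], then G [11,11], then C [12,12], then A [13,13]; all 10 bases appear in both, in order. dp[14][13] = 10 confirms this is the maximum.

10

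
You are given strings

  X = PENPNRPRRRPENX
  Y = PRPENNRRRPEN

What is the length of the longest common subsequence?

10

Taking P (X #1, Y #3); then E (X #2, Y #4); then N (X #3, Y #5); then N (X #5, Y #6); then R (X #8, Y #7); then R (X #9, Y #8); then R (X #10, Y #9); then P (X #11, Y #10); then E (X #12, Y #11); then N (X #13, Y #12) gives a common subsequence of length 10. The LCS DP gives dp[14][12] = 10, so this is optimal.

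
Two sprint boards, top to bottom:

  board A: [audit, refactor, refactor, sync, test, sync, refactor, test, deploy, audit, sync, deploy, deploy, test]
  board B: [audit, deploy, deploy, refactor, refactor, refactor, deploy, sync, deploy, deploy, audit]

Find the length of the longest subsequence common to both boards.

8

Taking audit [1,1], then refactor [2,4], then refactor [3,5], then refactor [7,6], then deploy [9,7], then sync [11,8], then deploy [12,9], then deploy [13,10] gives a common subsequence of length 8. The LCS DP gives dp[14][11] = 8, so this is optimal.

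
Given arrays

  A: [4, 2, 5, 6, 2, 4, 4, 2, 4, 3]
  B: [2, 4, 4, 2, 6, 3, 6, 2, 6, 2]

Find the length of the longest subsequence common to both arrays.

5

Taking 4 [1,3]; then 2 [2,4]; then 6 [4,7]; then 2 [5,8]; then 2 [8,10] gives a common subsequence of length 5. dp[10][10] = 5 confirms this is the maximum.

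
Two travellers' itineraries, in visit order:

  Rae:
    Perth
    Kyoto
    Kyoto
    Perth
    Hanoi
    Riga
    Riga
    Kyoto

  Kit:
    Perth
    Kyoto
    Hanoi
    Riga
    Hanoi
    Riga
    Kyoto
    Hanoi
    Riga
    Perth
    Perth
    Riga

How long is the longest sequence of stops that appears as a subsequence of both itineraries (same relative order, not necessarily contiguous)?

6

Taking Perth at Rae[1]=Kit[1] → Kyoto at Rae[2]=Kit[2] → Kyoto at Rae[3]=Kit[7] → Hanoi at Rae[5]=Kit[8] → Riga at Rae[6]=Kit[9] → Riga at Rae[7]=Kit[12] gives a common subsequence of length 6. The LCS DP gives dp[8][12] = 6, so this is optimal.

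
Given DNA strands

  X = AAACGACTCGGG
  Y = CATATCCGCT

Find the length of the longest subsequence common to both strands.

6

Match A [1,2], A [2,4], C [4,7], G [5,8], C [7,9], T [8,10] — 6 bases in the same relative order in both. Since dp[12][10] = 6, nothing longer is possible.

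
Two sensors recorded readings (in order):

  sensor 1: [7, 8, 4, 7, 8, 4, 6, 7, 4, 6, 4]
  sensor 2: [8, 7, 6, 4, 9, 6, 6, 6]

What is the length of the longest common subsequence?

5

Let dp[i][j] be the LCS length of the first i values of sensor 1 and the first j values of sensor 2. dp[i][j] = dp[i-1][j-1]+1 when the i-th and j-th values match, else max(dp[i-1][j], dp[i][j-1]).
    ·  8  7  6  4  9  6  6  6
 ·  0  0  0  0  0  0  0  0  0
 7  0  0  1  1  1  1  1  1  1
 8  0  1  1  1  1  1  1  1  1
 4  0  1  1  1  2  2  2  2  2
 7  0  1  2  2  2  2  2  2  2
 8  0  1  2  2  2  2  2  2  2
 4  0  1  2  2  3  3  3  3  3
 6  0  1  2  3  3  3  4  4  4
 7  0  1  2  3  3  3  4  4  4
 4  0  1  2  3  4  4  4  4  4
 6  0  1  2  3  4  4  5  5  5
 4  0  1  2  3  4  4  5  5  5
dp[11][8] = 5. One LCS (by backtracking along matches): 8, 7, 4, 6, 6.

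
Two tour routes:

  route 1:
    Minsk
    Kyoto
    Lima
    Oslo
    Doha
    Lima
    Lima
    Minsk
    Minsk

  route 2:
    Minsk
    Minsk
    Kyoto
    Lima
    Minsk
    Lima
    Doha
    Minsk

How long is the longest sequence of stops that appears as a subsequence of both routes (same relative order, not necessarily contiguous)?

Taking Minsk (route 1 #1, route 2 #2); then Kyoto (route 1 #2, route 2 #3); then Lima (route 1 #3, route 2 #6); then Doha (route 1 #5, route 2 #7); then Minsk (route 1 #9, route 2 #8) gives a common subsequence of length 5. dp[9][8] = 5 confirms this is the maximum.

5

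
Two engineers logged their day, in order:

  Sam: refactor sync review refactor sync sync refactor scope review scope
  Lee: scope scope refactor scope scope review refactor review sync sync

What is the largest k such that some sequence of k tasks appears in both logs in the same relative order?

5

Taking refactor (Sam #1, Lee #3) → review (Sam #3, Lee #6) → refactor (Sam #4, Lee #7) → sync (Sam #5, Lee #9) → sync (Sam #6, Lee #10) gives a common subsequence of length 5. Since dp[10][10] = 5, nothing longer is possible.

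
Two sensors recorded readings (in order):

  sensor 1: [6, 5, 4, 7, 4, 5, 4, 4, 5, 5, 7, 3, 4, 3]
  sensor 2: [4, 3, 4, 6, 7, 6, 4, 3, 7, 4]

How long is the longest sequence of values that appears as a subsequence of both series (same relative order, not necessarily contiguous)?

5

Match 6 at sensor 1[1]=sensor 2[4], then 7 at sensor 1[4]=sensor 2[5], then 4 at sensor 1[5]=sensor 2[7], then 7 at sensor 1[11]=sensor 2[9], then 4 at sensor 1[13]=sensor 2[10] — 5 values in the same relative order in both. The LCS DP gives dp[14][10] = 5, so this is optimal.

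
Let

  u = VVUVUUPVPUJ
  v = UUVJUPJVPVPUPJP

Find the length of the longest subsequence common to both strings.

Pick V [1,3], then U [3,5], then V [4,8], then P [7,9], then V [8,10], then P [9,11], then U [10,12], then J [11,14]; all 8 characters appear in both, in order. The LCS DP gives dp[11][15] = 8, so this is optimal.

8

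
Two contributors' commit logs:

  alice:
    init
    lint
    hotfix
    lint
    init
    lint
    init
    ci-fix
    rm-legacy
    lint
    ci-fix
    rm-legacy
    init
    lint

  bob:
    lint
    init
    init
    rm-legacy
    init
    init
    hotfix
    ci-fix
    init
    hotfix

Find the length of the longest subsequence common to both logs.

One common subsequence of length 6: lint (alice #4, bob #1) → init (alice #5, bob #2) → init (alice #7, bob #3) → rm-legacy (alice #9, bob #4) → ci-fix (alice #11, bob #8) → init (alice #13, bob #9). dp[14][10] = 6 confirms this is the maximum.

6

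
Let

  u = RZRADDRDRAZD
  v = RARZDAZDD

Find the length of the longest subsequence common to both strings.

Taking R [3,1] → A [4,2] → R [7,3] → D [8,5] → A [10,6] → Z [11,7] → D [12,9] gives a common subsequence of length 7. The LCS DP gives dp[12][9] = 7, so this is optimal.

7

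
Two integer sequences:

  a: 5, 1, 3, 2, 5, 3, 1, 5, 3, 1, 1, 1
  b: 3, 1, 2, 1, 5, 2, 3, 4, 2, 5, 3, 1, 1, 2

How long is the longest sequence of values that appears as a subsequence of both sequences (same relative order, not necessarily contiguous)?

One common subsequence of length 8: 1 at a[2]=b[2] → 2 at a[4]=b[3] → 5 at a[5]=b[5] → 3 at a[6]=b[7] → 5 at a[8]=b[10] → 3 at a[9]=b[11] → 1 at a[10]=b[12] → 1 at a[11]=b[13], and the DP table's final entry dp[12][14] is also 8, so no common subsequence is longer.

8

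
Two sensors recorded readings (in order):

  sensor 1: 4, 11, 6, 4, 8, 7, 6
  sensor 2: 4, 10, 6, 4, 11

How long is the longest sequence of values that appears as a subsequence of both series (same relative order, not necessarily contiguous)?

3

Let dp[i][j] be the LCS length of the first i values of sensor 1 and the first j values of sensor 2. dp[i][j] = dp[i-1][j-1]+1 when the i-th and j-th values match, else max(dp[i-1][j], dp[i][j-1]).
    ·  4 10  6  4 11
 ·  0  0  0  0  0  0
 4  0  1  1  1  1  1
11  0  1  1  1  1  2
 6  0  1  1  2  2  2
 4  0  1  1  2  3  3
 8  0  1  1  2  3  3
 7  0  1  1  2  3  3
 6  0  1  1  2  3  3
dp[7][5] = 3. One LCS (by backtracking along matches): 4, 6, 4.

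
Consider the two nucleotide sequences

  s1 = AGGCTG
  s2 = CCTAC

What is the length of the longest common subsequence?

Taking A at s1[1]=s2[4], C at s1[4]=s2[5] gives a common subsequence of length 2, and the DP table's final entry dp[6][5] is also 2, so no common subsequence is longer.

2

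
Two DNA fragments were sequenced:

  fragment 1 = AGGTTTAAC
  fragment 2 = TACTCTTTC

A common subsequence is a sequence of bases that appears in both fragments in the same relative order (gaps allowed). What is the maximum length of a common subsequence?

Let dp[i][j] be the LCS length of the first i bases of fragment 1 and the first j bases of fragment 2. dp[i][j] = dp[i-1][j-1]+1 when the i-th and j-th bases match, else max(dp[i-1][j], dp[i][j-1]).
    ·  T  A  C  T  C  T  T  T  C
 ·  0  0  0  0  0  0  0  0  0  0
 A  0  0  1  1  1  1  1  1  1  1
 G  0  0  1  1  1  1  1  1  1  1
 G  0  0  1  1  1  1  1  1  1  1
 T  0  1  1  1  2  2  2  2  2  2
 T  0  1  1  1  2  2  3  3  3  3
 T  0  1  1  1  2  2  3  4  4  4
 A  0  1  2  2  2  2  3  4  4  4
 A  0  1  2  2  2  2  3  4  4  4
 C  0  1  2  3  3  3  3  4  4  5
dp[9][9] = 5. One LCS (by backtracking along matches): ATTTC.

5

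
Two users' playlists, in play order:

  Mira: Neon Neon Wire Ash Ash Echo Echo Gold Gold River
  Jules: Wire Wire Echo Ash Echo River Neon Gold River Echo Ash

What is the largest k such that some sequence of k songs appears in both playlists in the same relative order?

5

One common subsequence of length 5: Wire (Mira #3, Jules #2) → Ash (Mira #5, Jules #4) → Echo (Mira #6, Jules #5) → Gold (Mira #9, Jules #8) → River (Mira #10, Jules #9). dp[10][11] = 5 confirms this is the maximum.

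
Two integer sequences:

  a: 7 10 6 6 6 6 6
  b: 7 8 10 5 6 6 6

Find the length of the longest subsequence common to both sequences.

Let dp[i][j] be the LCS length of the first i values of a and the first j values of b. dp[i][j] = dp[i-1][j-1]+1 when the i-th and j-th values match, else max(dp[i-1][j], dp[i][j-1]).
    ·  7  8 10  5  6  6  6
 ·  0  0  0  0  0  0  0  0
 7  0  1  1  1  1  1  1  1
10  0  1  1  2  2  2  2  2
 6  0  1  1  2  2  3  3  3
 6  0  1  1  2  2  3  4  4
 6  0  1  1  2  2  3  4  5
 6  0  1  1  2  2  3  4  5
 6  0  1  1  2  2  3  4  5
dp[7][7] = 5. One LCS (by backtracking along matches): 7, 10, 6, 6, 6.

5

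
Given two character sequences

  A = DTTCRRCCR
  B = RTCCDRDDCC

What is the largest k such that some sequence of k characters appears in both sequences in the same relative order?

Let dp[i][j] be the LCS length of the first i characters of A and the first j characters of B. dp[i][j] = dp[i-1][j-1]+1 when the i-th and j-th characters match, else max(dp[i-1][j], dp[i][j-1]).
    ·  R  T  C  C  D  R  D  D  C  C
 ·  0  0  0  0  0  0  0  0  0  0  0
 D  0  0  0  0  0  1  1  1  1  1  1
 T  0  0  1  1  1  1  1  1  1  1  1
 T  0  0  1  1  1  1  1  1  1  1  1
 C  0  0  1  2  2  2  2  2  2  2  2
 R  0  1  1  2  2  2  3  3  3  3  3
 R  0  1  1  2  2  2  3  3  3  3  3
 C  0  1  1  2  3  3  3  3  3  4  4
 C  0  1  1  2  3  3  3  3  3  4  5
 R  0  1  1  2  3  3  4  4  4  4  5
dp[9][10] = 5. One LCS (by backtracking along matches): TCRCC.

5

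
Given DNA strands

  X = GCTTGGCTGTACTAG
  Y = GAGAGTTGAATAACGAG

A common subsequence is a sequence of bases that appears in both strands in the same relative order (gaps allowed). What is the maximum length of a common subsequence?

Pick G at X[1]=Y[1], then G at X[5]=Y[3], then G at X[6]=Y[5], then T at X[8]=Y[7], then G at X[9]=Y[8], then T at X[10]=Y[11], then A at X[11]=Y[13], then C at X[12]=Y[14], then A at X[14]=Y[16], then G at X[15]=Y[17]; all 10 bases appear in both, in order. The LCS DP gives dp[15][17] = 10, so this is optimal.

10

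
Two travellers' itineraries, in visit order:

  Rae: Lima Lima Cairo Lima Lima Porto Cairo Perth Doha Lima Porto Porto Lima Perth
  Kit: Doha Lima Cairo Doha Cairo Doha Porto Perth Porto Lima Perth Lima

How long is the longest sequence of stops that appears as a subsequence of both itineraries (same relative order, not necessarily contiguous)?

8

Taking Lima [2,2], then Cairo [3,3], then Cairo [7,5], then Doha [9,6], then Porto [11,7], then Porto [12,9], then Lima [13,10], then Perth [14,11] gives a common subsequence of length 8. The LCS DP gives dp[14][12] = 8, so this is optimal.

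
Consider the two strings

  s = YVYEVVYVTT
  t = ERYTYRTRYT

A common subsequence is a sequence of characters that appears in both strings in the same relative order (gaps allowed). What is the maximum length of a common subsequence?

4

Pick Y (s #1, t #3), then Y (s #3, t #5), then Y (s #7, t #9), then T (s #10, t #10); all 4 characters appear in both, in order. dp[10][10] = 4 confirms this is the maximum.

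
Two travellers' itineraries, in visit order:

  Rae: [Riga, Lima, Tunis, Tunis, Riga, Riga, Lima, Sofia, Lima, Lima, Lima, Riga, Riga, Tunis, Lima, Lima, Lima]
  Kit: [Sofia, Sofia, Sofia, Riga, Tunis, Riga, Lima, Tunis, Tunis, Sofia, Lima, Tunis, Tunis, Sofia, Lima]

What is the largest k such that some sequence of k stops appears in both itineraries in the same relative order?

One common subsequence of length 8: Riga [1,6], then Lima [2,7], then Tunis [3,8], then Tunis [4,9], then Sofia [8,10], then Lima [9,11], then Tunis [14,13], then Lima [17,15]. The LCS DP gives dp[17][15] = 8, so this is optimal.

8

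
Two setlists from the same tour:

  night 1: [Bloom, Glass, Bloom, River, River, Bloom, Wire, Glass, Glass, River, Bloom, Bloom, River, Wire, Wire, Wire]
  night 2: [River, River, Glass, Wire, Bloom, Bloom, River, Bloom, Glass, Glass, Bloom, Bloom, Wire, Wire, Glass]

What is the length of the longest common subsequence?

Taking Bloom [1,5], Bloom [3,6], River [5,7], Bloom [6,8], Glass [8,9], Glass [9,10], Bloom [11,11], Bloom [12,12], Wire [14,13], Wire [15,14] gives a common subsequence of length 10. dp[16][15] = 10 confirms this is the maximum.

10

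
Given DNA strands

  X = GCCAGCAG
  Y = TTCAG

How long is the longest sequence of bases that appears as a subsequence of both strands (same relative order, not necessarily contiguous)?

3

Let dp[i][j] be the LCS length of the first i bases of X and the first j bases of Y. dp[i][j] = dp[i-1][j-1]+1 when the i-th and j-th bases match, else max(dp[i-1][j], dp[i][j-1]).
    ·  T  T  C  A  G
 ·  0  0  0  0  0  0
 G  0  0  0  0  0  1
 C  0  0  0  1  1  1
 C  0  0  0  1  1  1
 A  0  0  0  1  2  2
 G  0  0  0  1  2  3
 C  0  0  0  1  2  3
 A  0  0  0  1  2  3
 G  0  0  0  1  2  3
dp[8][5] = 3. One LCS (by backtracking along matches): CAG.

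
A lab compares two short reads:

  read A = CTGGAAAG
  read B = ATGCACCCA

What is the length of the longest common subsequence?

One common subsequence of length 4: T at read A[2]=read B[2]; then G at read A[3]=read B[3]; then A at read A[5]=read B[5]; then A at read A[7]=read B[9]. dp[8][9] = 4 confirms this is the maximum.

4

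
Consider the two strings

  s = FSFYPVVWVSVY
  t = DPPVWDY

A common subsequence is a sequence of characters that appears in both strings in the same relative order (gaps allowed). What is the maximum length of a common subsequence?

4

Taking P at s[5]=t[3], then V at s[7]=t[4], then W at s[8]=t[5], then Y at s[12]=t[7] gives a common subsequence of length 4, and the DP table's final entry dp[12][7] is also 4, so no common subsequence is longer.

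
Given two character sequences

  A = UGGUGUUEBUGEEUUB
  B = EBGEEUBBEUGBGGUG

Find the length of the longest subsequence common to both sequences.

8

Match E [8,1], B [9,2], G [11,3], E [12,4], E [13,5], U [14,6], U [15,10], B [16,12] — 8 characters in the same relative order in both, and the DP table's final entry dp[16][16] is also 8, so no common subsequence is longer.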